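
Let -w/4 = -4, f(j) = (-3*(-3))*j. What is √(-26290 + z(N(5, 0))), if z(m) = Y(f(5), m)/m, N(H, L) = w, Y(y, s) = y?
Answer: I*√420595/4 ≈ 162.13*I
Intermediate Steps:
f(j) = 9*j
w = 16 (w = -4*(-4) = 16)
N(H, L) = 16
z(m) = 45/m (z(m) = (9*5)/m = 45/m)
√(-26290 + z(N(5, 0))) = √(-26290 + 45/16) = √(-420595/16) = I*√420595/4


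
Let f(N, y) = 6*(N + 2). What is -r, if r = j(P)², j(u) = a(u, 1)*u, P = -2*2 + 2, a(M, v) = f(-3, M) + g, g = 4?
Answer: -16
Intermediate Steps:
f(N, y) = 12 + 6*N (f(N, y) = 6*(2 + N) = 12 + 6*N)
a(M, v) = -2 (a(M, v) = (12 + 6*(-3)) + 4 = (12 - 18) + 4 = -6 + 4 = -2)
P = -2 (P = -4 + 2 = -2)
j(u) = -2*u
r = 16 (r = (-2*(-2))² = 4² = 16)
-r = -1*16 = -16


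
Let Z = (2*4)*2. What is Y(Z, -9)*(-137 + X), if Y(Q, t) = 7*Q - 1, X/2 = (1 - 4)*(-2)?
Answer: -13875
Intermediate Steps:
X = 12 (X = 2*((1 - 4)*(-2)) = 2*(-3*(-2)) = 2*6 = 12)
Z = 16 (Z = 8*2 = 16)
Y(Q, t) = -1 + 7*Q
Y(Z, -9)*(-137 + X) = (-1 + 7*16)*(-137 + 12) = (-1 + 112)*(-125) = 111*(-125) = -13875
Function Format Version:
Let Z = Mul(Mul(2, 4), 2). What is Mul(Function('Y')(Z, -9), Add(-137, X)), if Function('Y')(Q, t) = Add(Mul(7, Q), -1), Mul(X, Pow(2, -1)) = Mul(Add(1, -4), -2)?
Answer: -13875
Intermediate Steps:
X = 12 (X = Mul(2, Mul(Add(1, -4), -2)) = Mul(2, Mul(-3, -2)) = Mul(2, 6) = 12)
Z = 16 (Z = Mul(8, 2) = 16)
Function('Y')(Q, t) = Add(-1, Mul(7, Q))
Mul(Function('Y')(Z, -9), Add(-137, X)) = Mul(Add(-1, Mul(7, 16)), Add(-137, 12)) = Mul(Add(-1, 112), -125) = Mul(111, -125) = -13875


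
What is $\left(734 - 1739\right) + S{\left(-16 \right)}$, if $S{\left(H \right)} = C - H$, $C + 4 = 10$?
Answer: $-983$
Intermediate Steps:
$C = 6$ ($C = -4 + 10 = 6$)
$S{\left(H \right)} = 6 - H$
$\left(734 - 1739\right) + S{\left(-16 \right)} = \left(734 - 1739\right) + \left(6 - -16\right) = -1005 + \left(6 + 16\right) = -1005 + 22 = -983$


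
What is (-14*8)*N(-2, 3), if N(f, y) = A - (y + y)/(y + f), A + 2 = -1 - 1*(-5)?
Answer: 448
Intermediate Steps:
A = 2 (A = -2 + (-1 - 1*(-5)) = -2 + (-1 + 5) = -2 + 4 = 2)
N(f, y) = 2 - 2*y/(f + y) (N(f, y) = 2 - (y + y)/(y + f) = 2 - 2*y/(f + y))
(-14*8)*N(-2, 3) = (-14*8)*(2*(-2)/(-2 + 3)) = -224*(-2)/1 = -224*(-2) = -112*(-4) = 448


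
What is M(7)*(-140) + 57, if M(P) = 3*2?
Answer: -783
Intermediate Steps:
M(P) = 6
M(7)*(-140) + 57 = 6*(-140) + 57 = -840 + 57 = -783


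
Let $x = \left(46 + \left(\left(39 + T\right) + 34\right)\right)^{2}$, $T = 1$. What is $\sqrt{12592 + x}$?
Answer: $4 \sqrt{1687} \approx 164.29$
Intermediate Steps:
$x = 14400$ ($x = \left(46 + \left(\left(39 + 1\right) + 34\right)\right)^{2} = \left(46 + \left(40 + 34\right)\right)^{2} = \left(46 + 74\right)^{2} = 120^{2} = 14400$)
$\sqrt{12592 + x} = \sqrt{12592 + 14400} = \sqrt{26992} = 4 \sqrt{1687}$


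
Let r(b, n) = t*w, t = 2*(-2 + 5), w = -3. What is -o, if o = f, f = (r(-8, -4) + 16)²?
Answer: -4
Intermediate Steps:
t = 6 (t = 2*3 = 6)
r(b, n) = -18 (r(b, n) = 6*(-3) = -18)
f = 4 (f = (-18 + 16)² = (-2)² = 4)
o = 4
-o = -1*4 = -4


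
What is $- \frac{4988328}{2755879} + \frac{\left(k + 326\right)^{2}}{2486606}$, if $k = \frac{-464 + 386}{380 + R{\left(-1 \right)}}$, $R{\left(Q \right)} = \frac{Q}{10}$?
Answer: $- \frac{87398949883023077962}{49451072395603547137} \approx -1.7674$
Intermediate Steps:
$R{\left(Q \right)} = \frac{Q}{10}$ ($R{\left(Q \right)} = Q \frac{1}{10} = \frac{Q}{10}$)
$k = - \frac{780}{3799}$ ($k = \frac{-464 + 386}{380 + \frac{1}{10} \left(-1\right)} = - \frac{78}{380 - \frac{1}{10}} = - \frac{78}{\frac{3799}{10}} = \left(-78\right) \frac{10}{3799} = - \frac{780}{3799} \approx -0.20532$)
$- \frac{4988328}{2755879} + \frac{\left(k + 326\right)^{2}}{2486606} = - \frac{4988328}{2755879} + \frac{\left(- \frac{780}{3799} + 326\right)^{2}}{2486606} = \left(-4988328\right) \frac{1}{2755879} + \left(\frac{1237694}{3799}\right)^{2} \cdot \frac{1}{2486606} = - \frac{4988328}{2755879} + \frac{1531886437636}{14432401} \cdot \frac{1}{2486606} = - \frac{4988328}{2755879} + \frac{765943218818}{17943847460503} = - \frac{87398949883023077962}{49451072395603547137}$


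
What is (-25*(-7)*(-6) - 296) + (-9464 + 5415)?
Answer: -5395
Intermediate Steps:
(-25*(-7)*(-6) - 296) + (-9464 + 5415) = (175*(-6) - 296) - 4049 = (-1050 - 296) - 4049 = -1346 - 4049 = -5395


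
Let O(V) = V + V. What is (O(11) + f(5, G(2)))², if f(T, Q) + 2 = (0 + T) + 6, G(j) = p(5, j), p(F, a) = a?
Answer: 961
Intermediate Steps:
O(V) = 2*V
G(j) = j
f(T, Q) = 4 + T (f(T, Q) = -2 + ((0 + T) + 6) = -2 + (T + 6) = -2 + (6 + T) = 4 + T)
(O(11) + f(5, G(2)))² = (2*11 + (4 + 5))² = (22 + 9)² = 31² = 961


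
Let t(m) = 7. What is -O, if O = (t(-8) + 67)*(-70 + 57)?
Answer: 962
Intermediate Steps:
O = -962 (O = (7 + 67)*(-70 + 57) = 74*(-13) = -962)
-O = -1*(-962) = 962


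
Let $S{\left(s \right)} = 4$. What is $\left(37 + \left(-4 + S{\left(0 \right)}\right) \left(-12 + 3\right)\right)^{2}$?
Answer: $1369$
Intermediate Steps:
$\left(37 + \left(-4 + S{\left(0 \right)}\right) \left(-12 + 3\right)\right)^{2} = \left(37 + \left(-4 + 4\right) \left(-12 + 3\right)\right)^{2} = \left(37 + 0 \left(-9\right)\right)^{2} = \left(37 + 0\right)^{2} = 37^{2} = 1369$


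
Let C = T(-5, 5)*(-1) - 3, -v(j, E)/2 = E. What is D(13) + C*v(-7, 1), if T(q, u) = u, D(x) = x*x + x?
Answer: 198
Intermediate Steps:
D(x) = x + x² (D(x) = x² + x = x + x²)
v(j, E) = -2*E
C = -8 (C = 5*(-1) - 3 = -5 - 3 = -8)
D(13) + C*v(-7, 1) = 13*(1 + 13) - (-16) = 13*14 - 8*(-2) = 182 + 16 = 198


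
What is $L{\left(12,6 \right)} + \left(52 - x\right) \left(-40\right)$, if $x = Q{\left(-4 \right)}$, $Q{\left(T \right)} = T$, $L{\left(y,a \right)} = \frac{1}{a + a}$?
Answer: $- \frac{26879}{12} \approx -2239.9$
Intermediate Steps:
$L{\left(y,a \right)} = \frac{1}{2 a}$
$x = -4$
$L{\left(12,6 \right)} + \left(52 - x\right) \left(-40\right) = \frac{1}{2 \cdot 6} + \left(52 - -4\right) \left(-40\right) = \frac{1}{2} \cdot \frac{1}{6} + \left(52 + 4\right) \left(-40\right) = \frac{1}{12} + 56 \left(-40\right) = \frac{1}{12} - 2240 = - \frac{26879}{12}$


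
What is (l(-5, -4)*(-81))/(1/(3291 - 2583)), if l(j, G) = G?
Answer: 229392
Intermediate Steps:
(l(-5, -4)*(-81))/(1/(3291 - 2583)) = (-4*(-81))/(1/(3291 - 2583)) = 324/(1/708) = 324*708 = 229392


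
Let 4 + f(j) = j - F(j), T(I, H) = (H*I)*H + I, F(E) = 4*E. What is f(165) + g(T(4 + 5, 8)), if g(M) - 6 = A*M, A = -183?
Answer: -107548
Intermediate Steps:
T(I, H) = I + I*H² (T(I, H) = I*H² + I = I + I*H²)
g(M) = 6 - 183*M
f(j) = -4 - 3*j (f(j) = -4 + (j - 4*j) = -4 - 3*j)
f(165) + g(T(4 + 5, 8)) = (-4 - 3*165) + (6 - 183*(4 + 5)*(1 + 8²)) = (-4 - 495) + (6 - 1647*(1 + 64)) = -499 + (6 - 1647*65) = -499 + (6 - 183*585) = -499 + (6 - 107055) = -499 - 107049 = -107548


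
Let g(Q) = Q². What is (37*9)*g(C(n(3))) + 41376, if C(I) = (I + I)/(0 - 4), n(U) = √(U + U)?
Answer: 83751/2 ≈ 41876.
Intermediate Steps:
n(U) = √2*√U (n(U) = √(2*U) = √2*√U)
C(I) = -I/2 (C(I) = (2*I)/(-4) = (2*I)*(-¼) = -I/2)
(37*9)*g(C(n(3))) + 41376 = (37*9)*(-√2*√3/2)² + 41376 = 333*(-√6/2)² + 41376 = 333*(3/2) + 41376 = 999/2 + 41376 = 83751/2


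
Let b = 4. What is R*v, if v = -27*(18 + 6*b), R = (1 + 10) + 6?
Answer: -19278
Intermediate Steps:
R = 17 (R = 11 + 6 = 17)
v = -1134 (v = -27*(18 + 6*4) = -27*(18 + 24) = -27*42 = -1134)
R*v = 17*(-1134) = -19278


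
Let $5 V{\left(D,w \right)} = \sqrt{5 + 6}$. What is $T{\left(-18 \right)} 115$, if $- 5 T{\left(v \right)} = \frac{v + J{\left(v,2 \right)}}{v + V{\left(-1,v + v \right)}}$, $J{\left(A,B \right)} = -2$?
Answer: $- \frac{207000}{8089} - \frac{2300 \sqrt{11}}{8089} \approx -26.533$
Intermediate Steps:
$V{\left(D,w \right)} = \frac{\sqrt{11}}{5}$ ($V{\left(D,w \right)} = \frac{\sqrt{5 + 6}}{5} = \frac{\sqrt{11}}{5}$)
$T{\left(v \right)} = - \frac{-2 + v}{5 \left(v + \frac{\sqrt{11}}{5}\right)}$ ($T{\left(v \right)} = - \frac{\left(v - 2\right) \frac{1}{v + \frac{\sqrt{11}}{5}}}{5} = - \frac{\left(-2 + v\right) \frac{1}{v + \frac{\sqrt{11}}{5}}}{5} = - \frac{\frac{1}{v + \frac{\sqrt{11}}{5}} \left(-2 + v\right)}{5} = - \frac{-2 + v}{5 \left(v + \frac{\sqrt{11}}{5}\right)}$)
$T{\left(-18 \right)} 115 = \frac{2 - -18}{\sqrt{11} + 5 \left(-18\right)} 115 = \frac{2 + 18}{\sqrt{11} - 90} \cdot 115 = \frac{1}{-90 + \sqrt{11}} \cdot 20 \cdot 115 = \frac{20}{-90 + \sqrt{11}} \cdot 115 = \frac{2300}{-90 + \sqrt{11}}$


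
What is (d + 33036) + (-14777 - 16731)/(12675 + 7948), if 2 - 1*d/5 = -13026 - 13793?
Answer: 3446917335/20623 ≈ 1.6714e+5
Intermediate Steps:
d = 134105 (d = 10 - 5*(-13026 - 13793) = 10 - 5*(-26819) = 10 + 134095 = 134105)
(d + 33036) + (-14777 - 16731)/(12675 + 7948) = (134105 + 33036) + (-14777 - 16731)/(12675 + 7948) = 167141 - 31508/20623 = 3446917335/20623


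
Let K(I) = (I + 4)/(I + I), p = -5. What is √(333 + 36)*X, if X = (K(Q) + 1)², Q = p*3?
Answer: 1681*√41/300 ≈ 35.879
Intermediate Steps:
Q = -15 (Q = -5*3 = -15)
K(I) = (4 + I)/(2*I) (K(I) = (4 + I)/((2*I)) = (4 + I)*(1/(2*I)) = (4 + I)/(2*I))
X = 1681/900 (X = ((½)*(4 - 15)/(-15) + 1)² = ((½)*(-1/15)*(-11) + 1)² = (11/30 + 1)² = (41/30)² = 1681/900 ≈ 1.8678)
√(333 + 36)*X = √(333 + 36)*(1681/900) = √369*(1681/900) = (3*√41)*(1681/900) = 1681*√41/300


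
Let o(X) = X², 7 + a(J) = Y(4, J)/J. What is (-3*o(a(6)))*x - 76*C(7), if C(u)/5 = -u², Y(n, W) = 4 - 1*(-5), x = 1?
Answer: 74117/4 ≈ 18529.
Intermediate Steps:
Y(n, W) = 9 (Y(n, W) = 4 + 5 = 9)
a(J) = -7 + 9/J
C(u) = -5*u² (C(u) = 5*(-u²) = -5*u²)
(-3*o(a(6)))*x - 76*C(7) = -3*(-7 + 9/6)²*1 - (-380)*7² = -3*(-7 + 9*(⅙))²*1 - (-380)*49 = -3*(-7 + 3/2)²*1 - 76*(-245) = -3*(-11/2)²*1 + 18620 = -3*121/4*1 + 18620 = -363/4*1 + 18620 = -363/4 + 18620 = 74117/4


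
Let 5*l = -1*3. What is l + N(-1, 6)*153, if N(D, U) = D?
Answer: -768/5 ≈ -153.60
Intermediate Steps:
l = -3/5 (l = (-1*3)/5 = (1/5)*(-3) = -3/5 ≈ -0.60000)
l + N(-1, 6)*153 = -3/5 - 1*153 = -3/5 - 153 = -768/5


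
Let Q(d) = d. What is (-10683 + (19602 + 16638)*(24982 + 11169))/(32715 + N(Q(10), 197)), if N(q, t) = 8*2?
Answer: 1310101557/32731 ≈ 40026.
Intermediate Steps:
N(q, t) = 16
(-10683 + (19602 + 16638)*(24982 + 11169))/(32715 + N(Q(10), 197)) = (-10683 + (19602 + 16638)*(24982 + 11169))/(32715 + 16) = (-10683 + 36240*36151)/32731 = (-10683 + 1310112240)*(1/32731) = 1310101557*(1/32731) = 1310101557/32731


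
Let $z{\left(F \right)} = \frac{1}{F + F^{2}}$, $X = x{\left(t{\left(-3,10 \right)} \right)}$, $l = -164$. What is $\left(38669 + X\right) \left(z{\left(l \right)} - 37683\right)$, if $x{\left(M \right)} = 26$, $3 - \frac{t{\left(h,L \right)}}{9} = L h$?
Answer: $- \frac{38979096948725}{26732} \approx -1.4581 \cdot 10^{9}$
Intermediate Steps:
$t{\left(h,L \right)} = 27 - 9 L h$
$X = 26$
$\left(38669 + X\right) \left(z{\left(l \right)} - 37683\right) = \left(38669 + 26\right) \left(\frac{1}{\left(-164\right) \left(1 - 164\right)} - 37683\right) = 38695 \left(- \frac{1}{164 \left(-163\right)} - 37683\right) = 38695 \left(\left(- \frac{1}{164}\right) \left(- \frac{1}{163}\right) - 37683\right) = 38695 \left(\frac{1}{26732} - 37683\right) = 38695 \left(- \frac{1007341955}{26732}\right) = - \frac{38979096948725}{26732}$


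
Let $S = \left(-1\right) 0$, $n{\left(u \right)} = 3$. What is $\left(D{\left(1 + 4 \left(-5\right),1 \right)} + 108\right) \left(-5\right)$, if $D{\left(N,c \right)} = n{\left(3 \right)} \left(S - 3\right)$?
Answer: $-495$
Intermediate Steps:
$S = 0$
$D{\left(N,c \right)} = -9$ ($D{\left(N,c \right)} = 3 \left(0 - 3\right) = 3 \left(-3\right) = -9$)
$\left(D{\left(1 + 4 \left(-5\right),1 \right)} + 108\right) \left(-5\right) = \left(-9 + 108\right) \left(-5\right) = 99 \left(-5\right) = -495$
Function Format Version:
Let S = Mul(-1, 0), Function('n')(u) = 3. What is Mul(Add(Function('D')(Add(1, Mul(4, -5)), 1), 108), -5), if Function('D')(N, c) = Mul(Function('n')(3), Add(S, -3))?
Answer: -495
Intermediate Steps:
S = 0
Function('D')(N, c) = -9 (Function('D')(N, c) = Mul(3, Add(0, -3)) = Mul(3, -3) = -9)
Mul(Add(Function('D')(Add(1, Mul(4, -5)), 1), 108), -5) = Mul(Add(-9, 108), -5) = Mul(99, -5) = -495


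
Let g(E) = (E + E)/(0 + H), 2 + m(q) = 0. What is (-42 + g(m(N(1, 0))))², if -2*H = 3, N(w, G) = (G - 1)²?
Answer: 13924/9 ≈ 1547.1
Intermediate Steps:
N(w, G) = (-1 + G)²
H = -3/2 (H = -½*3 = -3/2 ≈ -1.5000)
m(q) = -2 (m(q) = -2 + 0 = -2)
g(E) = -4*E/3 (g(E) = (E + E)/(0 - 3/2) = (2*E)/(-3/2) = (2*E)*(-⅔) = -4*E/3)
(-42 + g(m(N(1, 0))))² = (-42 - 4/3*(-2))² = (-42 + 8/3)² = (-118/3)² = 13924/9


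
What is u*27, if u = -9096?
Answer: -245592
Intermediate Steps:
u*27 = -9096*27 = -245592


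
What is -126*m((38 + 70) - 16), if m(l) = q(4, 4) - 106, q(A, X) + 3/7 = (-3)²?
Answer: 12276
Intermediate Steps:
q(A, X) = 60/7 (q(A, X) = -3/7 + (-3)² = -3/7 + 9 = 60/7)
m(l) = -682/7 (m(l) = 60/7 - 106 = -682/7)
-126*m((38 + 70) - 16) = -126*(-682/7) = 12276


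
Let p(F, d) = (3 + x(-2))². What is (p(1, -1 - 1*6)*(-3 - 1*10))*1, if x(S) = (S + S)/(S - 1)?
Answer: -2197/9 ≈ -244.11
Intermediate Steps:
x(S) = 2*S/(-1 + S) (x(S) = (2*S)/(-1 + S) = 2*S/(-1 + S))
p(F, d) = 169/9 (p(F, d) = (3 + 2*(-2)/(-1 - 2))² = (3 + 2*(-2)/(-3))² = (3 + 2*(-2)*(-⅓))² = (3 + 4/3)² = (13/3)² = 169/9)
(p(1, -1 - 1*6)*(-3 - 1*10))*1 = (169*(-3 - 1*10)/9)*1 = (169*(-3 - 10)/9)*1 = ((169/9)*(-13))*1 = -2197/9*1 = -2197/9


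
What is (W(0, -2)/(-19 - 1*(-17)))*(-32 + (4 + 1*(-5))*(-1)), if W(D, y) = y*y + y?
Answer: 31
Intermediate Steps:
W(D, y) = y + y² (W(D, y) = y² + y = y + y²)
(W(0, -2)/(-19 - 1*(-17)))*(-32 + (4 + 1*(-5))*(-1)) = ((-2*(1 - 2))/(-19 - 1*(-17)))*(-32 + (4 + 1*(-5))*(-1)) = ((-2*(-1))/(-19 + 17))*(-32 + (4 - 5)*(-1)) = (2/(-2))*(-32 - 1*(-1)) = (2*(-½))*(-32 + 1) = -1*(-31) = 31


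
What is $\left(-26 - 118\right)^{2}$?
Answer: $20736$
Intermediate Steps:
$\left(-26 - 118\right)^{2} = \left(-144\right)^{2} = 20736$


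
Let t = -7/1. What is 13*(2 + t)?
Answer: -65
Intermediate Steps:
t = -7 (t = -7*1 = -7)
13*(2 + t) = 13*(2 - 7) = 13*(-5) = -65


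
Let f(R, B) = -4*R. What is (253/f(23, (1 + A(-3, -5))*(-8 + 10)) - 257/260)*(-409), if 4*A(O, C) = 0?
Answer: 99387/65 ≈ 1529.0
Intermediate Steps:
A(O, C) = 0 (A(O, C) = (¼)*0 = 0)
(253/f(23, (1 + A(-3, -5))*(-8 + 10)) - 257/260)*(-409) = (253/((-4*23)) - 257/260)*(-409) = (253/(-92) - 257*1/260)*(-409) = (253*(-1/92) - 257/260)*(-409) = (-11/4 - 257/260)*(-409) = -243/65*(-409) = 99387/65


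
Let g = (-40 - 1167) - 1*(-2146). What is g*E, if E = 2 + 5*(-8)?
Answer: -35682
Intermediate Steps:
g = 939 (g = -1207 + 2146 = 939)
E = -38 (E = 2 - 40 = -38)
g*E = 939*(-38) = -35682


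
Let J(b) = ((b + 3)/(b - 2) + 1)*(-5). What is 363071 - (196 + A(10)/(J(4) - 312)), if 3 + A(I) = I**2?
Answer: 242763569/669 ≈ 3.6288e+5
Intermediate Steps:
J(b) = -5 - 5*(3 + b)/(-2 + b) (J(b) = ((3 + b)/(-2 + b) + 1)*(-5) = (1 + (3 + b)/(-2 + b))*(-5) = -5 - 5*(3 + b)/(-2 + b))
A(I) = -3 + I**2
363071 - (196 + A(10)/(J(4) - 312)) = 363071 - (196 + (-3 + 10**2)/(5*(-1 - 2*4)/(-2 + 4) - 312)) = 363071 - (196 + (-3 + 100)/(5*(-1 - 8)/2 - 312)) = 363071 - (196 + 97/(5*(1/2)*(-9) - 312)) = 363071 - (196 + 97/(-45/2 - 312)) = 363071 - (196 + 97/(-669/2)) = 363071 - (196 - 2/669*97) = 363071 - (196 - 194/669) = 363071 - 1*130930/669 = 363071 - 130930/669 = 242763569/669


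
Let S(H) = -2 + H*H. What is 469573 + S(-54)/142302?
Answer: 33410589980/71151 ≈ 4.6957e+5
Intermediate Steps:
S(H) = -2 + H²
469573 + S(-54)/142302 = 469573 + (-2 + (-54)²)/142302 = 469573 + (-2 + 2916)*(1/142302) = 469573 + 2914*(1/142302) = 469573 + 1457/71151 = 33410589980/71151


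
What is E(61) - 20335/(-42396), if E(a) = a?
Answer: 2606491/42396 ≈ 61.480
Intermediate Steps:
E(61) - 20335/(-42396) = 61 - 20335/(-42396) = 61 - 20335*(-1)/42396 = 61 - 1*(-20335/42396) = 61 + 20335/42396 = 2606491/42396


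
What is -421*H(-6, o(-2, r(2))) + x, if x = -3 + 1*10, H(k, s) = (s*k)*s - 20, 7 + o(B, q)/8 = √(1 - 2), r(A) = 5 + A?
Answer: 7768299 - 2263296*I ≈ 7.7683e+6 - 2.2633e+6*I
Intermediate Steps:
o(B, q) = -56 + 8*I (o(B, q) = -56 + 8*√(1 - 2) = -56 + 8*√(-1) = -56 + 8*I)
H(k, s) = -20 + k*s² (H(k, s) = (k*s)*s - 20 = k*s² - 20 = -20 + k*s²)
x = 7 (x = -3 + 10 = 7)
-421*H(-6, o(-2, r(2))) + x = -421*(-20 - 6*(-56 + 8*I)²) + 7 = (8420 + 2526*(-56 + 8*I)²) + 7 = 8427 + 2526*(-56 + 8*I)²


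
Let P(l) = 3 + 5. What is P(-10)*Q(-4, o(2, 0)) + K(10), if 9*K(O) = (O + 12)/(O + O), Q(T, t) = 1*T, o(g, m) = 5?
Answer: -2869/90 ≈ -31.878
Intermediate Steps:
P(l) = 8
Q(T, t) = T
K(O) = (12 + O)/(18*O) (K(O) = ((O + 12)/(O + O))/9 = ((12 + O)/((2*O)))/9 = ((12 + O)*(1/(2*O)))/9 = ((12 + O)/(2*O))/9 = (12 + O)/(18*O))
P(-10)*Q(-4, o(2, 0)) + K(10) = 8*(-4) + (1/18)*(12 + 10)/10 = -32 + (1/18)*(1/10)*22 = -32 + 11/90 = -2869/90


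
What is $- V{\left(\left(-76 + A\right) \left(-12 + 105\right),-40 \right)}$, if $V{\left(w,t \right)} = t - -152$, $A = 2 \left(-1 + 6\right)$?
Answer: $-112$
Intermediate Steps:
$A = 10$ ($A = 2 \cdot 5 = 10$)
$V{\left(w,t \right)} = 152 + t$ ($V{\left(w,t \right)} = t + 152 = 152 + t$)
$- V{\left(\left(-76 + A\right) \left(-12 + 105\right),-40 \right)} = - (152 - 40) = \left(-1\right) 112 = -112$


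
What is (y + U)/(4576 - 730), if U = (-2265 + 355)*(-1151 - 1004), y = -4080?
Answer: 2055985/1923 ≈ 1069.2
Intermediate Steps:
U = 4116050 (U = -1910*(-2155) = 4116050)
(y + U)/(4576 - 730) = (-4080 + 4116050)/(4576 - 730) = 4111970/3846 = 4111970*(1/3846) = 2055985/1923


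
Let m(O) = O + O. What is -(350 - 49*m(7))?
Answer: 336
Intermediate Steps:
m(O) = 2*O
-(350 - 49*m(7)) = -(350 - 98*7) = -(350 - 49*14) = -(350 - 686) = -1*(-336) = 336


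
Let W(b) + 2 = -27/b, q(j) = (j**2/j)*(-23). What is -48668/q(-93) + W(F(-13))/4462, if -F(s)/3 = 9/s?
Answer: -9442987/414966 ≈ -22.756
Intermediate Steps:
F(s) = -27/s
q(j) = -23*j (q(j) = j*(-23) = -23*j)
W(b) = -2 - 27/b
-48668/q(-93) + W(F(-13))/4462 = -48668/((-23*(-93))) + (-2 - 27/((-27/(-13))))/4462 = -48668/2139 + (-2 - 27/((-27*(-1/13))))*(1/4462) = -48668*1/2139 + (-2 - 27/27/13)*(1/4462) = -2116/93 + (-2 - 27*13/27)*(1/4462) = -2116/93 + (-2 - 13)*(1/4462) = -2116/93 - 15*1/4462 = -2116/93 - 15/4462 = -9442987/414966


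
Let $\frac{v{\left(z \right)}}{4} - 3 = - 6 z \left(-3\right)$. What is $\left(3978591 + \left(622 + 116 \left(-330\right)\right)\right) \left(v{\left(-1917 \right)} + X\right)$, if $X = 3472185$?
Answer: $13139752403409$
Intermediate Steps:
$v{\left(z \right)} = 12 + 72 z$ ($v{\left(z \right)} = 12 + 4 - 6 z \left(-3\right) = 12 + 4 \cdot 18 z = 12 + 72 z$)
$\left(3978591 + \left(622 + 116 \left(-330\right)\right)\right) \left(v{\left(-1917 \right)} + X\right) = \left(3978591 + \left(622 + 116 \left(-330\right)\right)\right) \left(\left(12 + 72 \left(-1917\right)\right) + 3472185\right) = \left(3978591 + \left(622 - 38280\right)\right) \left(\left(12 - 138024\right) + 3472185\right) = \left(3978591 - 37658\right) \left(-138012 + 3472185\right) = 3940933 \cdot 3334173 = 13139752403409$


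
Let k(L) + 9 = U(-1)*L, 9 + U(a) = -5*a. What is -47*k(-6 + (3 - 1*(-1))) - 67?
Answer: -20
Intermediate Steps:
U(a) = -9 - 5*a
k(L) = -9 - 4*L (k(L) = -9 + (-9 - 5*(-1))*L = -9 + (-9 + 5)*L = -9 - 4*L)
-47*k(-6 + (3 - 1*(-1))) - 67 = -47*(-9 - 4*(-6 + (3 - 1*(-1)))) - 67 = -47*(-9 - 4*(-6 + (3 + 1))) - 67 = -47*(-9 - 4*(-6 + 4)) - 67 = -47*(-9 - 4*(-2)) - 67 = -47*(-9 + 8) - 67 = -47*(-1) - 67 = 47 - 67 = -20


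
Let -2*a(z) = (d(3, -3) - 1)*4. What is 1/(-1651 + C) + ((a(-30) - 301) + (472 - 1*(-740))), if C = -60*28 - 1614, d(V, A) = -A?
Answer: 4485114/4945 ≈ 907.00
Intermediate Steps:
a(z) = -4 (a(z) = -(-1*(-3) - 1)*4/2 = -(3 - 1)*4/2 = -4)
C = -3294 (C = -1680 - 1614 = -3294)
1/(-1651 + C) + ((a(-30) - 301) + (472 - 1*(-740))) = 1/(-1651 - 3294) + ((-4 - 301) + (472 - 1*(-740))) = 1/(-4945) + (-305 + (472 + 740)) = -1/4945 + (-305 + 1212) = -1/4945 + 907 = 4485114/4945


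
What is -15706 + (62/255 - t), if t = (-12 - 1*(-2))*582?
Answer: -2520868/255 ≈ -9885.8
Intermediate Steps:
t = -5820 (t = (-12 + 2)*582 = -10*582 = -5820)
-15706 + (62/255 - t) = -15706 + (62/255 - 1*(-5820)) = -15706 + ((1/255)*62 + 5820) = -15706 + (62/255 + 5820) = -15706 + 1484162/255 = -2520868/255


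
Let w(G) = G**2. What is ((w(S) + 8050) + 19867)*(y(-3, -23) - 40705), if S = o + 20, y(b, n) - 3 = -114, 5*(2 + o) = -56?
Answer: -28533690096/25 ≈ -1.1413e+9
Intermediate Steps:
o = -66/5 (o = -2 + (1/5)*(-56) = -2 - 56/5 = -66/5 ≈ -13.200)
y(b, n) = -111 (y(b, n) = 3 - 114 = -111)
S = 34/5 (S = -66/5 + 20 = 34/5 ≈ 6.8000)
((w(S) + 8050) + 19867)*(y(-3, -23) - 40705) = (((34/5)**2 + 8050) + 19867)*(-111 - 40705) = ((1156/25 + 8050) + 19867)*(-40816) = (202406/25 + 19867)*(-40816) = (699081/25)*(-40816) = -28533690096/25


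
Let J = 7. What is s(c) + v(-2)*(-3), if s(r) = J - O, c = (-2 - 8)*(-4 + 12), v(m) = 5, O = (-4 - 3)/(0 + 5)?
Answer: -33/5 ≈ -6.6000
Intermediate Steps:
O = -7/5 ≈ -1.4000
c = -80 (c = -10*8 = -80)
s(r) = 42/5 (s(r) = 7 - 1*(-7/5) = 7 + 7/5 = 42/5)
s(c) + v(-2)*(-3) = 42/5 + 5*(-3) = 42/5 - 15 = -33/5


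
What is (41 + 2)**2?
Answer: 1849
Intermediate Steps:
(41 + 2)**2 = 43**2 = 1849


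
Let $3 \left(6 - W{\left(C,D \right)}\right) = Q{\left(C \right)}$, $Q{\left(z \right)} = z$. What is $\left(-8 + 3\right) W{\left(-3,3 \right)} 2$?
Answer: $-70$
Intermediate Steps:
$W{\left(C,D \right)} = 6 - \frac{C}{3}$
$\left(-8 + 3\right) W{\left(-3,3 \right)} 2 = \left(-8 + 3\right) \left(6 - -1\right) 2 = - 5 \left(6 + 1\right) 2 = \left(-5\right) 7 \cdot 2 = \left(-35\right) 2 = -70$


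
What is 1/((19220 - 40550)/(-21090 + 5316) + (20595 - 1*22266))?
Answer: -2629/4389504 ≈ -0.00059893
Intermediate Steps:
1/((19220 - 40550)/(-21090 + 5316) + (20595 - 1*22266)) = 1/(-21330/(-15774) + (20595 - 22266)) = 1/(-21330*(-1/15774) - 1671) = 1/(3555/2629 - 1671) = 1/(-4389504/2629) = -2629/4389504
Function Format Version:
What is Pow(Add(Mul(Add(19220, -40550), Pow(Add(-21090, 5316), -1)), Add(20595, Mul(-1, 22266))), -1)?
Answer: Rational(-2629, 4389504) ≈ -0.00059893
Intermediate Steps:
Pow(Add(Mul(Add(19220, -40550), Pow(Add(-21090, 5316), -1)), Add(20595, Mul(-1, 22266))), -1) = Pow(Add(Mul(-21330, Pow(-15774, -1)), Add(20595, -22266)), -1) = Pow(Add(Mul(-21330, Rational(-1, 15774)), -1671), -1) = Pow(Add(Rational(3555, 2629), -1671), -1) = Pow(Rational(-4389504, 2629), -1) = Rational(-2629, 4389504)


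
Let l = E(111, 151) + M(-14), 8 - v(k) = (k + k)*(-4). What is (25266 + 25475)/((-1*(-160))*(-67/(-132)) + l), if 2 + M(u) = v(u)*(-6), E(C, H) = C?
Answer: 1674453/26869 ≈ 62.319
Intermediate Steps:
v(k) = 8 + 8*k (v(k) = 8 - (k + k)*(-4) = 8 - 2*k*(-4) = 8 - (-8)*k = 8 + 8*k)
M(u) = -50 - 48*u (M(u) = -2 + (8 + 8*u)*(-6) = -2 + (-48 - 48*u) = -50 - 48*u)
l = 733 (l = 111 + (-50 - 48*(-14)) = 111 + (-50 + 672) = 111 + 622 = 733)
(25266 + 25475)/((-1*(-160))*(-67/(-132)) + l) = (25266 + 25475)/((-1*(-160))*(-67/(-132)) + 733) = 50741/(160*(-67*(-1/132)) + 733) = 50741/(160*(67/132) + 733) = 50741/(2680/33 + 733) = 50741/(26869/33) = 50741*(33/26869) = 1674453/26869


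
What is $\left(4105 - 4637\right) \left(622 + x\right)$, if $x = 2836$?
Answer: $-1839656$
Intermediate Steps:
$\left(4105 - 4637\right) \left(622 + x\right) = \left(4105 - 4637\right) \left(622 + 2836\right) = \left(-532\right) 3458 = -1839656$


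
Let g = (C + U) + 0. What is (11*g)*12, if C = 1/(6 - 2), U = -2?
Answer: -231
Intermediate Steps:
C = 1/4 ≈ 0.25000
g = -7/4 (g = (1/4 - 2) + 0 = -7/4 + 0 = -7/4 ≈ -1.7500)
(11*g)*12 = (11*(-7/4))*12 = -77/4*12 = -231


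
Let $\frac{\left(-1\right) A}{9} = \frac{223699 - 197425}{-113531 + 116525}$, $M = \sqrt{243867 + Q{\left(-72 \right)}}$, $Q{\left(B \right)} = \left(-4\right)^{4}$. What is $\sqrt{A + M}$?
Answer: $\frac{\sqrt{-19666089 + 249001 \sqrt{244123}}}{499} \approx 20.374$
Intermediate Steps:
$Q{\left(B \right)} = 256$
$M = \sqrt{244123}$ ($M = \sqrt{243867 + 256} = \sqrt{244123} \approx 494.09$)
$A = - \frac{39411}{499}$ ($A = - 9 \frac{223699 - 197425}{-113531 + 116525} = - 9 \cdot \frac{26274}{2994} = - 9 \cdot 26274 \cdot \frac{1}{2994} = \left(-9\right) \frac{4379}{499} = - \frac{39411}{499} \approx -78.98$)
$\sqrt{A + M} = \sqrt{- \frac{39411}{499} + \sqrt{244123}}$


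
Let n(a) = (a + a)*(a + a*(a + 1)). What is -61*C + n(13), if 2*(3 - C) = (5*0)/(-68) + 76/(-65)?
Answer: 315337/65 ≈ 4851.3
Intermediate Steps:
C = 233/65 (C = 3 - ((5*0)/(-68) + 76/(-65))/2 = 3 - (0*(-1/68) + 76*(-1/65))/2 = 3 - (0 - 76/65)/2 = 3 - ½*(-76/65) = 3 + 38/65 = 233/65 ≈ 3.5846)
n(a) = 2*a*(a + a*(1 + a)) (n(a) = (2*a)*(a + a*(1 + a)) = 2*a*(a + a*(1 + a)))
-61*C + n(13) = -61*233/65 + 2*13²*(2 + 13) = -14213/65 + 2*169*15 = -14213/65 + 5070 = 315337/65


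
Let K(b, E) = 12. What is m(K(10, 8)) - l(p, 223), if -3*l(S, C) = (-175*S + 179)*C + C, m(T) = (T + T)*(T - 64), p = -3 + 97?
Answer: -3631954/3 ≈ -1.2107e+6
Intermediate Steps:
p = 94
m(T) = 2*T*(-64 + T) (m(T) = (2*T)*(-64 + T) = 2*T*(-64 + T))
l(S, C) = -C/3 - C*(179 - 175*S)/3 (l(S, C) = -((-175*S + 179)*C + C)/3 = -((179 - 175*S)*C + C)/3 = -(C*(179 - 175*S) + C)/3 = -(C + C*(179 - 175*S))/3 = -C/3 - C*(179 - 175*S)/3)
m(K(10, 8)) - l(p, 223) = 2*12*(-64 + 12) - 5*223*(-36 + 35*94)/3 = 2*12*(-52) - 5*223*(-36 + 3290)/3 = -1248 - 5*223*3254/3 = -1248 - 1*3628210/3 = -1248 - 3628210/3 = -3631954/3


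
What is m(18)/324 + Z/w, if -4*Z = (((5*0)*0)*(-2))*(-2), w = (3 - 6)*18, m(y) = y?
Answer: 1/18 ≈ 0.055556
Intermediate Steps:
w = -54 (w = -3*18 = -54)
Z = 0 (Z = -((5*0)*0)*(-2)*(-2)/4 = -(0*0)*(-2)*(-2)/4 = -0*(-2)*(-2)/4 = -0*(-2) = -¼*0 = 0)
m(18)/324 + Z/w = 18/324 + 0/(-54) = 18*(1/324) + 0*(-1/54) = 1/18 + 0 = 1/18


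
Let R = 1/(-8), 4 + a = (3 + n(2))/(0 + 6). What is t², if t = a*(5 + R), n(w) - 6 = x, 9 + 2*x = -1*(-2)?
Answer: 231361/1024 ≈ 225.94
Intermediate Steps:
x = -7/2 (x = -9/2 + (-1*(-2))/2 = -9/2 + (½)*2 = -9/2 + 1 = -7/2 ≈ -3.5000)
n(w) = 5/2 (n(w) = 6 - 7/2 = 5/2)
a = -37/12 (a = -4 + (3 + 5/2)/(0 + 6) = -4 + (11/2)/6 = -4 + (11/2)*(⅙) = -4 + 11/12 = -37/12 ≈ -3.0833)
R = -⅛ ≈ -0.12500
t = -481/32 (t = -37*(5 - ⅛)/12 = -37/12*39/8 = -481/32 ≈ -15.031)
t² = (-481/32)² = 231361/1024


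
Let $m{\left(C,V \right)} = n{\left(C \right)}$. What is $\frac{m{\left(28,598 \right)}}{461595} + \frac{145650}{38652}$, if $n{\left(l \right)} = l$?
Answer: $\frac{11205399001}{2973594990} \approx 3.7683$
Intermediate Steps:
$m{\left(C,V \right)} = C$
$\frac{m{\left(28,598 \right)}}{461595} + \frac{145650}{38652} = \frac{28}{461595} + \frac{145650}{38652} = 28 \cdot \frac{1}{461595} + 145650 \cdot \frac{1}{38652} = \frac{28}{461595} + \frac{24275}{6442} = \frac{11205399001}{2973594990}$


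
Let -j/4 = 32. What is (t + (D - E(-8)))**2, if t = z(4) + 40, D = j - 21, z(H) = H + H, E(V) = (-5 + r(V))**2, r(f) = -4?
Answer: 33124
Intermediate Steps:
j = -128 (j = -4*32 = -128)
E(V) = 81 (E(V) = (-5 - 4)**2 = (-9)**2 = 81)
z(H) = 2*H
D = -149 (D = -128 - 21 = -149)
t = 48 (t = 2*4 + 40 = 8 + 40 = 48)
(t + (D - E(-8)))**2 = (48 + (-149 - 1*81))**2 = (48 + (-149 - 81))**2 = (48 - 230)**2 = (-182)**2 = 33124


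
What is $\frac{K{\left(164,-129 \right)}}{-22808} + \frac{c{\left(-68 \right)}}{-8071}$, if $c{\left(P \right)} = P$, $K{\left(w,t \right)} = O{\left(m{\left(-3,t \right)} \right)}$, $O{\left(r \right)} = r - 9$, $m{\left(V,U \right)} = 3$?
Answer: $\frac{799685}{92041684} \approx 0.0086883$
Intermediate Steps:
$O{\left(r \right)} = -9 + r$
$K{\left(w,t \right)} = -6$ ($K{\left(w,t \right)} = -9 + 3 = -6$)
$\frac{K{\left(164,-129 \right)}}{-22808} + \frac{c{\left(-68 \right)}}{-8071} = - \frac{6}{-22808} - \frac{68}{-8071} = \left(-6\right) \left(- \frac{1}{22808}\right) - - \frac{68}{8071} = \frac{3}{11404} + \frac{68}{8071} = \frac{799685}{92041684}$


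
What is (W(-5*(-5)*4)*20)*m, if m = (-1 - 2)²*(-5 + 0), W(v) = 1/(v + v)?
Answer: -9/2 ≈ -4.5000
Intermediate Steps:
W(v) = 1/(2*v)
m = -45 (m = (-3)²*(-5) = 9*(-5) = -45)
(W(-5*(-5)*4)*20)*m = ((1/(2*((-5*(-5)*4))))*20)*(-45) = ((1/(2*((25*4))))*20)*(-45) = (((½)/100)*20)*(-45) = (((½)*(1/100))*20)*(-45) = ((1/200)*20)*(-45) = (⅒)*(-45) = -9/2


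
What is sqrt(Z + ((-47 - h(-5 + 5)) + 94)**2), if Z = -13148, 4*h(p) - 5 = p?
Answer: I*sqrt(176879)/4 ≈ 105.14*I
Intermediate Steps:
h(p) = 5/4 + p/4
sqrt(Z + ((-47 - h(-5 + 5)) + 94)**2) = sqrt(-13148 + ((-47 - (5/4 + (-5 + 5)/4)) + 94)**2) = sqrt(-13148 + ((-47 - (5/4 + (1/4)*0)) + 94)**2) = sqrt(-13148 + ((-47 - (5/4 + 0)) + 94)**2) = sqrt(-13148 + ((-47 - 1*5/4) + 94)**2) = sqrt(-13148 + ((-47 - 5/4) + 94)**2) = sqrt(-13148 + (-193/4 + 94)**2) = sqrt(-13148 + (183/4)**2) = sqrt(-13148 + 33489/16) = sqrt(-176879/16) = I*sqrt(176879)/4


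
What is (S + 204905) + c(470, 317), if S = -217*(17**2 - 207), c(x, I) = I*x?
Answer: 336101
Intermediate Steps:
S = -17794 (S = -217*(289 - 207) = -217*82 = -17794)
(S + 204905) + c(470, 317) = (-17794 + 204905) + 317*470 = 187111 + 148990 = 336101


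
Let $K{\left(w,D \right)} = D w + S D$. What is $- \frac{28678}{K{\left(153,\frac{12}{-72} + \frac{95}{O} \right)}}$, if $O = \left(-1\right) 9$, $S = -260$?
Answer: $- \frac{516204}{20651} \approx -24.997$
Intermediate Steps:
$O = -9$
$K{\left(w,D \right)} = - 260 D + D w$ ($K{\left(w,D \right)} = D w - 260 D = - 260 D + D w$)
$- \frac{28678}{K{\left(153,\frac{12}{-72} + \frac{95}{O} \right)}} = - \frac{28678}{\left(\frac{12}{-72} + \frac{95}{-9}\right) \left(-260 + 153\right)} = - \frac{28678}{\left(12 \left(- \frac{1}{72}\right) + 95 \left(- \frac{1}{9}\right)\right) \left(-107\right)} = - \frac{28678}{\left(- \frac{1}{6} - \frac{95}{9}\right) \left(-107\right)} = - \frac{28678}{\left(- \frac{193}{18}\right) \left(-107\right)} = - \frac{28678}{\frac{20651}{18}} = \left(-28678\right) \frac{18}{20651} = - \frac{516204}{20651}$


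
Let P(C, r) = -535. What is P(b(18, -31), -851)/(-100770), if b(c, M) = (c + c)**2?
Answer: 107/20154 ≈ 0.0053091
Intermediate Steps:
b(c, M) = 4*c**2 (b(c, M) = (2*c)**2 = 4*c**2)
P(b(18, -31), -851)/(-100770) = -535/(-100770) = -535*(-1/100770) = 107/20154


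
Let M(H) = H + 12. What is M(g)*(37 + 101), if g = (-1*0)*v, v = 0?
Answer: 1656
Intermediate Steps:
g = 0 (g = -1*0*0 = 0*0 = 0)
M(H) = 12 + H
M(g)*(37 + 101) = (12 + 0)*(37 + 101) = 12*138 = 1656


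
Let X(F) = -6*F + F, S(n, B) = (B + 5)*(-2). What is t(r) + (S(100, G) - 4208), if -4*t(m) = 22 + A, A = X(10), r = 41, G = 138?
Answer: -4487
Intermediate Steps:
S(n, B) = -10 - 2*B (S(n, B) = (5 + B)*(-2) = -10 - 2*B)
X(F) = -5*F
A = -50 (A = -5*10 = -50)
t(m) = 7 (t(m) = -(22 - 50)/4 = -1/4*(-28) = 7)
t(r) + (S(100, G) - 4208) = 7 + ((-10 - 2*138) - 4208) = 7 + ((-10 - 276) - 4208) = 7 + (-286 - 4208) = 7 - 4494 = -4487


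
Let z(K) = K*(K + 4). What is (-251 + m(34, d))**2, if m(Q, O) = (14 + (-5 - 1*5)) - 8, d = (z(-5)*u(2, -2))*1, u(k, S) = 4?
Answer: 65025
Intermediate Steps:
z(K) = K*(4 + K)
d = 20 (d = (-5*(4 - 5)*4)*1 = (-5*(-1)*4)*1 = (5*4)*1 = 20*1 = 20)
m(Q, O) = -4 (m(Q, O) = (14 + (-5 - 5)) - 8 = (14 - 10) - 8 = 4 - 8 = -4)
(-251 + m(34, d))**2 = (-251 - 4)**2 = (-255)**2 = 65025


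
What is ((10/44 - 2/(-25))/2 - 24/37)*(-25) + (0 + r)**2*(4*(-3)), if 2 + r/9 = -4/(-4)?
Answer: -1562269/1628 ≈ -959.63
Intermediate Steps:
r = -9 (r = -18 + 9*(-4/(-4)) = -18 + 9*(-4*(-1/4)) = -18 + 9*1 = -18 + 9 = -9)
((10/44 - 2/(-25))/2 - 24/37)*(-25) + (0 + r)**2*(4*(-3)) = ((10/44 - 2/(-25))/2 - 24/37)*(-25) + (0 - 9)**2*(4*(-3)) = ((10*(1/44) - 2*(-1/25))*(1/2) - 24*1/37)*(-25) + (-9)**2*(-12) = ((5/22 + 2/25)*(1/2) - 24/37)*(-25) + 81*(-12) = ((169/550)*(1/2) - 24/37)*(-25) - 972 = (169/1100 - 24/37)*(-25) - 972 = -20147/40700*(-25) - 972 = 20147/1628 - 972 = -1562269/1628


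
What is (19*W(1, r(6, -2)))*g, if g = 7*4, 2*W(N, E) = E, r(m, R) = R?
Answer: -532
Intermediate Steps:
W(N, E) = E/2
g = 28
(19*W(1, r(6, -2)))*g = (19*((½)*(-2)))*28 = (19*(-1))*28 = -19*28 = -532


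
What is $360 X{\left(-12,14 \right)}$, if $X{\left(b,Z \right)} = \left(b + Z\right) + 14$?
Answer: $5760$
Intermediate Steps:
$X{\left(b,Z \right)} = 14 + Z + b$ ($X{\left(b,Z \right)} = \left(Z + b\right) + 14 = 14 + Z + b$)
$360 X{\left(-12,14 \right)} = 360 \left(14 + 14 - 12\right) = 360 \cdot 16 = 5760$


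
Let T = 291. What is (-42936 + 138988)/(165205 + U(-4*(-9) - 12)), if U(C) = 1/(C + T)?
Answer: 7564095/13009894 ≈ 0.58141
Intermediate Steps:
U(C) = 1/(291 + C) (U(C) = 1/(C + 291) = 1/(291 + C))
(-42936 + 138988)/(165205 + U(-4*(-9) - 12)) = (-42936 + 138988)/(165205 + 1/(291 + (-4*(-9) - 12))) = 96052/(165205 + 1/(291 + (36 - 12))) = 96052/(165205 + 1/(291 + 24)) = 96052/(165205 + 1/315) = 96052/(52039576/315) = 96052*(315/52039576) = 7564095/13009894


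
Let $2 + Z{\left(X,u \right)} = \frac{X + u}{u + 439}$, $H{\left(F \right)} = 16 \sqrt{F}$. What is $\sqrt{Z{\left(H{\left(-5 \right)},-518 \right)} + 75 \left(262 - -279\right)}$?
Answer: $\frac{\sqrt{253257015 - 1264 i \sqrt{5}}}{79} \approx 201.44 - 0.0011241 i$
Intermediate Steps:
$Z{\left(X,u \right)} = -2 + \frac{X + u}{439 + u}$ ($Z{\left(X,u \right)} = -2 + \frac{X + u}{u + 439} = -2 + \frac{X + u}{439 + u}$)
$\sqrt{Z{\left(H{\left(-5 \right)},-518 \right)} + 75 \left(262 - -279\right)} = \sqrt{\frac{-878 + 16 \sqrt{-5} - -518}{439 - 518} + 75 \left(262 - -279\right)} = \sqrt{\frac{-878 + 16 i \sqrt{5} + 518}{-79} + 75 \left(262 + 279\right)} = \sqrt{- \frac{-878 + 16 i \sqrt{5} + 518}{79} + 75 \cdot 541} = \sqrt{- \frac{-360 + 16 i \sqrt{5}}{79} + 40575} = \sqrt{\left(\frac{360}{79} - \frac{16 i \sqrt{5}}{79}\right) + 40575} = \sqrt{\frac{3205785}{79} - \frac{16 i \sqrt{5}}{79}}$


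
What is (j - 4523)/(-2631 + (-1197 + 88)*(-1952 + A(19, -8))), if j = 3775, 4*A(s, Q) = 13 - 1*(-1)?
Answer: -1496/4316511 ≈ -0.00034658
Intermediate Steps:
A(s, Q) = 7/2 (A(s, Q) = (13 - 1*(-1))/4 = (13 + 1)/4 = (¼)*14 = 7/2)
(j - 4523)/(-2631 + (-1197 + 88)*(-1952 + A(19, -8))) = (3775 - 4523)/(-2631 + (-1197 + 88)*(-1952 + 7/2)) = -748/(-2631 - 1109*(-3897/2)) = -748/(-2631 + 4321773/2) = -748/4316511/2 = -748*2/4316511 = -1496/4316511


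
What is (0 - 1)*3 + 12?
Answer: 9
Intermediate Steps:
(0 - 1)*3 + 12 = -1*3 + 12 = -3 + 12 = 9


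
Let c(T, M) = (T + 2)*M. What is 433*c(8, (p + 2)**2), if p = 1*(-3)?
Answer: 4330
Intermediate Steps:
p = -3
c(T, M) = M*(2 + T) (c(T, M) = (2 + T)*M = M*(2 + T))
433*c(8, (p + 2)**2) = 433*((-3 + 2)**2*(2 + 8)) = 433*((-1)**2*10) = 433*(1*10) = 433*10 = 4330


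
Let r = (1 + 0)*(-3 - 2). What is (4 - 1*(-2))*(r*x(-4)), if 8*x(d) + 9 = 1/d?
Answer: 555/16 ≈ 34.688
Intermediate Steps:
x(d) = -9/8 + 1/(8*d)
r = -5 (r = 1*(-5) = -5)
(4 - 1*(-2))*(r*x(-4)) = (4 - 1*(-2))*(-5*(1 - 9*(-4))/(8*(-4))) = (4 + 2)*(-5*(-1)*(1 + 36)/(8*4)) = 6*(-5*(-1)*37/(8*4)) = 6*(-5*(-37/32)) = 6*(185/32) = 555/16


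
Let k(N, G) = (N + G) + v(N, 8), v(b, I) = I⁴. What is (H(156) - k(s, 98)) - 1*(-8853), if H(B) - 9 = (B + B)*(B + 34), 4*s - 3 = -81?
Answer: 127935/2 ≈ 63968.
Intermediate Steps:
s = -39/2 (s = ¾ + (¼)*(-81) = ¾ - 81/4 = -39/2 ≈ -19.500)
H(B) = 9 + 2*B*(34 + B) (H(B) = 9 + (B + B)*(B + 34) = 9 + (2*B)*(34 + B) = 9 + 2*B*(34 + B))
k(N, G) = 4096 + G + N (k(N, G) = (N + G) + 8⁴ = (G + N) + 4096 = 4096 + G + N)
(H(156) - k(s, 98)) - 1*(-8853) = ((9 + 2*156² + 68*156) - (4096 + 98 - 39/2)) - 1*(-8853) = ((9 + 2*24336 + 10608) - 1*8349/2) + 8853 = ((9 + 48672 + 10608) - 8349/2) + 8853 = (59289 - 8349/2) + 8853 = 110229/2 + 8853 = 127935/2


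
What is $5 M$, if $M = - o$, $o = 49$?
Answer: $-245$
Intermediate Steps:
$M = -49$ ($M = \left(-1\right) 49 = -49$)
$5 M = 5 \left(-49\right) = -245$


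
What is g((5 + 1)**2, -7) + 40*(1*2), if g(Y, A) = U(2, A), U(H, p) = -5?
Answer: 75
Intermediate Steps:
g(Y, A) = -5
g((5 + 1)**2, -7) + 40*(1*2) = -5 + 40*(1*2) = -5 + 40*2 = -5 + 80 = 75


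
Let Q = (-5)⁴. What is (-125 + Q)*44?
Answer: 22000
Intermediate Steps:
Q = 625
(-125 + Q)*44 = (-125 + 625)*44 = 500*44 = 22000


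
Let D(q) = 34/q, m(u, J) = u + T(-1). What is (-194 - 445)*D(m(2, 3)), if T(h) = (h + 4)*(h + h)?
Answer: 10863/2 ≈ 5431.5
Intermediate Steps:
T(h) = 2*h*(4 + h) (T(h) = (4 + h)*(2*h) = 2*h*(4 + h))
m(u, J) = -6 + u (m(u, J) = u + 2*(-1)*(4 - 1) = u + 2*(-1)*3 = u - 6 = -6 + u)
(-194 - 445)*D(m(2, 3)) = (-194 - 445)*(34/(-6 + 2)) = -21726/(-4) = -21726*(-1)/4 = -639*(-17/2) = 10863/2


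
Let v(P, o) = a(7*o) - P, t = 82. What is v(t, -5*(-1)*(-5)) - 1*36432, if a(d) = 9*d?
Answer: -38089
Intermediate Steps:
v(P, o) = -P + 63*o (v(P, o) = 9*(7*o) - P = 63*o - P = -P + 63*o)
v(t, -5*(-1)*(-5)) - 1*36432 = (-1*82 + 63*(-5*(-1)*(-5))) - 1*36432 = (-82 + 63*(5*(-5))) - 36432 = (-82 + 63*(-25)) - 36432 = (-82 - 1575) - 36432 = -1657 - 36432 = -38089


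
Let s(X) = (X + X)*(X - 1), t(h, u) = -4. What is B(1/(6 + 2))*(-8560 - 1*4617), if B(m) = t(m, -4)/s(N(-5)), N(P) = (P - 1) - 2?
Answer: 13177/36 ≈ 366.03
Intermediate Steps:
N(P) = -3 + P (N(P) = (-1 + P) - 2 = -3 + P)
s(X) = 2*X*(-1 + X) (s(X) = (2*X)*(-1 + X) = 2*X*(-1 + X))
B(m) = -1/36 (B(m) = -4*1/(2*(-1 + (-3 - 5))*(-3 - 5)) = -4*(-1/(16*(-1 - 8))) = -4/(2*(-8)*(-9)) = -4/144 = -4*1/144 = -1/36)
B(1/(6 + 2))*(-8560 - 1*4617) = -(-8560 - 1*4617)/36 = -(-8560 - 4617)/36 = -1/36*(-13177) = 13177/36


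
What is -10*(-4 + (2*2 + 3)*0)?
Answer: 40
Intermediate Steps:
-10*(-4 + (2*2 + 3)*0) = -10*(-4 + (4 + 3)*0) = -10*(-4 + 7*0) = -10*(-4 + 0) = -10*(-4) = 40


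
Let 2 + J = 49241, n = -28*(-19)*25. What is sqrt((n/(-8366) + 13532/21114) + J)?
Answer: sqrt(36916224217013847)/865881 ≈ 221.90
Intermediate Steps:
n = 13300 (n = 532*25 = 13300)
J = 49239 (J = -2 + 49241 = 49239)
sqrt((n/(-8366) + 13532/21114) + J) = sqrt((13300/(-8366) + 13532/21114) + 49239) = sqrt((13300*(-1/8366) + 13532*(1/21114)) + 49239) = sqrt((-6650/4183 + 398/621) + 49239) = sqrt(-2464816/2597643 + 49239) = sqrt(127902878861/2597643) = sqrt(36916224217013847)/865881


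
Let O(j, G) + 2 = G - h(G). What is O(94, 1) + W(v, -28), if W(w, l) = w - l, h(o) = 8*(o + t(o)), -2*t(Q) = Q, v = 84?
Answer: 107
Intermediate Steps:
t(Q) = -Q/2
h(o) = 4*o (h(o) = 8*(o - o/2) = 8*(o/2) = 4*o)
O(j, G) = -2 - 3*G (O(j, G) = -2 + (G - 4*G) = -2 - 3*G)
O(94, 1) + W(v, -28) = (-2 - 3*1) + (84 - 1*(-28)) = (-2 - 3) + (84 + 28) = -5 + 112 = 107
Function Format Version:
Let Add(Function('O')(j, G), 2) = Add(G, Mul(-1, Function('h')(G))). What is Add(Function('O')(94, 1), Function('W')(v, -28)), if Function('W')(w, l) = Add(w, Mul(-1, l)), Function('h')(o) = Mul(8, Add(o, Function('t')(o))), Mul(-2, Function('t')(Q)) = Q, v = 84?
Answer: 107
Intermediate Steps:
Function('t')(Q) = Mul(Rational(-1, 2), Q)
Function('h')(o) = Mul(4, o) (Function('h')(o) = Mul(8, Add(o, Mul(Rational(-1, 2), o))) = Mul(8, Mul(Rational(1, 2), o)) = Mul(4, o))
Function('O')(j, G) = Add(-2, Mul(-3, G)) (Function('O')(j, G) = Add(-2, Add(G, Mul(-1, Mul(4, G)))) = Add(-2, Add(G, Mul(-4, G))) = Add(-2, Mul(-3, G)))
Add(Function('O')(94, 1), Function('W')(v, -28)) = Add(Add(-2, Mul(-3, 1)), Add(84, Mul(-1, -28))) = Add(Add(-2, -3), Add(84, 28)) = Add(-5, 112) = 107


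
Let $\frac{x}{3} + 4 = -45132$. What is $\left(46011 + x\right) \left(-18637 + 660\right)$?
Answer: $1607089869$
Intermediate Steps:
$x = -135408$ ($x = -12 + 3 \left(-45132\right) = -12 - 135396 = -135408$)
$\left(46011 + x\right) \left(-18637 + 660\right) = \left(46011 - 135408\right) \left(-18637 + 660\right) = \left(-89397\right) \left(-17977\right) = 1607089869$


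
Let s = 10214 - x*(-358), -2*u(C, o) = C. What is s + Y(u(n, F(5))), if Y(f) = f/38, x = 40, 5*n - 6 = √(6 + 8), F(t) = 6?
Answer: 4661457/190 - √14/380 ≈ 24534.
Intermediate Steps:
n = 6/5 + √14/5 (n = 6/5 + √(6 + 8)/5 = 6/5 + √14/5 ≈ 1.9483)
u(C, o) = -C/2
Y(f) = f/38 (Y(f) = f*(1/38) = f/38)
s = 24534 (s = 10214 - 40*(-358) = 10214 - 1*(-14320) = 10214 + 14320 = 24534)
s + Y(u(n, F(5))) = 24534 + (-(6/5 + √14/5)/2)/38 = 24534 + (-⅗ - √14/10)/38 = 24534 + (-3/190 - √14/380) = 4661457/190 - √14/380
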